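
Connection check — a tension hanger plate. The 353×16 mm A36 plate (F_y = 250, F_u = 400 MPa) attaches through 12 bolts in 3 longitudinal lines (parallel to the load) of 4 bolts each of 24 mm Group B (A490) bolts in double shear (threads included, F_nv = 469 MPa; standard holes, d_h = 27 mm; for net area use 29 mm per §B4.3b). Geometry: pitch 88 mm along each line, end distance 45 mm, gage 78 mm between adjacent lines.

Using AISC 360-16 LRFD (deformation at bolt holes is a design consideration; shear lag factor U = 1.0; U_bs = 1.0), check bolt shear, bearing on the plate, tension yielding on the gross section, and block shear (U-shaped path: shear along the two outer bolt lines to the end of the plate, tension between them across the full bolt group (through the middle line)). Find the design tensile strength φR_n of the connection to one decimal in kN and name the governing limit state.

Bolt shear: A_b = π(24)²/4 = 452.39 mm². φR_n = 0.75 × 469 × 452.39 × 12 × 2 = 3819.1 kN.
Bearing (16 mm plate, F_u = 400 MPa): end bolts L_c = 45 − 27/2 = 31.5, R_n = min(1.2×31.5×16×400, 2.4×24×16×400) = 241.92 kN/bolt; interior L_c = 88 − 27 = 61, R_n = 368.64 kN/bolt. φR_n = 0.75 × (3×241.92 + 9×368.64) = 3032.6 kN.
Tension yield (gross): A_g = 353×16 = 5648 mm². φR_n = 0.90 × 250 × 5648 = 1270.8 kN.
Block shear: shear path 2×[45+3×88] = 2×309 mm, A_gv = 9888, A_nv = 2×(309 − 3.5×29)×16 = 6640 mm²; tension across gage: (156 − 2×29)×16 = 1568 mm². R_n = min(0.6×400×6640, 0.6×250×9888) + 1.0×400×1568 = min(1593.6, 1483.2) + 627.2 = 2110.4 kN. φR_n = 0.75 × 2110.4 = 1582.8 kN.
Governing: min(3819.1, 3032.6, 1270.8, 1582.8) = 1270.8 kN → gross-section yield.

1270.8 kN (gross-section yield governs)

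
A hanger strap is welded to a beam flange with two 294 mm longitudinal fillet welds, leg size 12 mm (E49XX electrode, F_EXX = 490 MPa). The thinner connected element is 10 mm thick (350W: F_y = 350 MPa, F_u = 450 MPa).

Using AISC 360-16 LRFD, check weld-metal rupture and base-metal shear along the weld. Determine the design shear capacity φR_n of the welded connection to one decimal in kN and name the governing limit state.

Weld metal: throat = 0.707×12 = 8.484 mm, L = 2×294 = 588 mm. φR_n = 0.75 × 0.6 × 490 × 8.484 × 588 = 1100.0 kN.
Base metal shear (10 mm plate): yield φR_n = 1.0×0.6×350×10×588 = 1234.8 kN; rupture φR_n = 0.75×0.6×450×10×588 = 1190.7 kN; take 1190.7 kN (rupture).
Governing: min(1100.0, 1190.7) = 1100.0 kN → weld metal.

1100.0 kN (weld metal governs)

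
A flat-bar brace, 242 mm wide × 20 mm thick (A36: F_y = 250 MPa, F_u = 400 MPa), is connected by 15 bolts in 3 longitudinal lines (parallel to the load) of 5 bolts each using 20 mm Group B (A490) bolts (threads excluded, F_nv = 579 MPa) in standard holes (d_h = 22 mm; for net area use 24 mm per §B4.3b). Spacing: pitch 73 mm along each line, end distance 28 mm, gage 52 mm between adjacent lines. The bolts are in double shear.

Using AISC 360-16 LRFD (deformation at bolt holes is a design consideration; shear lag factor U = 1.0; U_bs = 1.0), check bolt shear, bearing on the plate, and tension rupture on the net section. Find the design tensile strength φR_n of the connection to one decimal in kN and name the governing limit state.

1020.0 kN (net-section rupture governs)

Bolt shear: A_b = π(20)²/4 = 314.16 mm². φR_n = 0.75 × 579 × 314.16 × 15 × 2 = 4092.7 kN.
Bearing (20 mm plate, F_u = 400 MPa): end bolts L_c = 28 − 22/2 = 17, R_n = min(1.2×17×20×400, 2.4×20×20×400) = 163.2 kN/bolt; interior L_c = 73 − 22 = 51, R_n = 384 kN/bolt. φR_n = 0.75 × (3×163.2 + 12×384) = 3823.2 kN.
Tension rupture (net): A_n = (242 − 3×24)×20 = 3400 mm² (U = 1.0, A_e = A_n). φR_n = 0.75 × 400 × 3400 = 1020.0 kN.
Governing: min(4092.7, 3823.2, 1020.0) = 1020.0 kN → net-section rupture.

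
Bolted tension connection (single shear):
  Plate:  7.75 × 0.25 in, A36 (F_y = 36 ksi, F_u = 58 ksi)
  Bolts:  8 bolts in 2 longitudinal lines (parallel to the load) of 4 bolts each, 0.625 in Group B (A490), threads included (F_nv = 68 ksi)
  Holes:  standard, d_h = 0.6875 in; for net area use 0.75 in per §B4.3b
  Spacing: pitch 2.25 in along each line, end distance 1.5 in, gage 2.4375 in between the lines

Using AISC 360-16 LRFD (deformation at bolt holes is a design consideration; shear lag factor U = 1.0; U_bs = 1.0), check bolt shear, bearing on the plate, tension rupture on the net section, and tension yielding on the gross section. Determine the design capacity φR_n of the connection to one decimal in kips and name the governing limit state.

62.8 kips (gross-section yield governs)

Bolt shear: A_b = π(0.625)²/4 = 0.3068 in². φR_n = 0.75 × 68 × 0.3068 × 8 × 1 = 125.2 kips.
Bearing (0.25 in plate, F_u = 58 ksi): end bolts L_c = 1.5 − 0.6875/2 = 1.15625, R_n = min(1.2×1.15625×0.25×58, 2.4×0.625×0.25×58) = 20.119 kips/bolt; interior L_c = 2.25 − 0.6875 = 1.5625, R_n = 21.75 kips/bolt. φR_n = 0.75 × (2×20.119 + 6×21.75) = 128.1 kips.
Tension rupture (net): A_n = (7.75 − 2×0.75)×0.25 = 1.5625 in² (U = 1.0, A_e = A_n). φR_n = 0.75 × 58 × 1.5625 = 68.0 kips.
Tension yield (gross): A_g = 7.75×0.25 = 1.9375 in². φR_n = 0.90 × 36 × 1.9375 = 62.8 kips.
Governing: min(125.2, 128.1, 68.0, 62.8) = 62.8 kips → gross-section yield.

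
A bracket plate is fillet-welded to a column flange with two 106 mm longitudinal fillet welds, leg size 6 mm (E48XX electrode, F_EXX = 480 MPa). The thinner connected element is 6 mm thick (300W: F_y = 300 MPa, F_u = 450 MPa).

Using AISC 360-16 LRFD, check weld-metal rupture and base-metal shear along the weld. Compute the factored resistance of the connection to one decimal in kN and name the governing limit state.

Weld metal: throat = 0.707×6 = 4.242 mm, L = 2×106 = 212 mm. φR_n = 0.75 × 0.6 × 480 × 4.242 × 212 = 194.2 kN.
Base metal shear (6 mm plate): yield φR_n = 1.0×0.6×300×6×212 = 229.0 kN; rupture φR_n = 0.75×0.6×450×6×212 = 257.6 kN; take 229.0 kN (yield).
Governing: min(194.2, 229.0) = 194.2 kN → weld metal.

194.2 kN (weld metal governs)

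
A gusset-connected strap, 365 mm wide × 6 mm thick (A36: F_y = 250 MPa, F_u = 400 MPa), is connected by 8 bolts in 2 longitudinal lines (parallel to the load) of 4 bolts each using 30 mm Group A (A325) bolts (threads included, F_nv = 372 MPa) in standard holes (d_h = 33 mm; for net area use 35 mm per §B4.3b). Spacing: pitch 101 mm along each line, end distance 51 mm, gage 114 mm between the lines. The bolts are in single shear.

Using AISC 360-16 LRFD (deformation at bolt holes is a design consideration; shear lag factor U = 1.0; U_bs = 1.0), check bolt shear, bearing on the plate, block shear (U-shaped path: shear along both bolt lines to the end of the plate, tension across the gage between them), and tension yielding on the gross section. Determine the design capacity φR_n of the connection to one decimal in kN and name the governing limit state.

Bolt shear: A_b = π(30)²/4 = 706.86 mm². φR_n = 0.75 × 372 × 706.86 × 8 × 1 = 1577.7 kN.
Bearing (6 mm plate, F_u = 400 MPa): end bolts L_c = 51 − 33/2 = 34.5, R_n = min(1.2×34.5×6×400, 2.4×30×6×400) = 99.36 kN/bolt; interior L_c = 101 − 33 = 68, R_n = 172.8 kN/bolt. φR_n = 0.75 × (2×99.36 + 6×172.8) = 926.6 kN.
Block shear: shear path 2×[51+3×101] = 2×354 mm, A_gv = 4248, A_nv = 2×(354 − 3.5×35)×6 = 2778 mm²; tension across gage: (114 − 1×35)×6 = 474 mm². R_n = min(0.6×400×2778, 0.6×250×4248) + 1.0×400×474 = min(666.72, 637.2) + 189.6 = 826.8 kN. φR_n = 0.75 × 826.8 = 620.1 kN.
Tension yield (gross): A_g = 365×6 = 2190 mm². φR_n = 0.90 × 250 × 2190 = 492.8 kN.
Governing: min(1577.7, 926.6, 620.1, 492.8) = 492.8 kN → gross-section yield.

492.8 kN (gross-section yield governs)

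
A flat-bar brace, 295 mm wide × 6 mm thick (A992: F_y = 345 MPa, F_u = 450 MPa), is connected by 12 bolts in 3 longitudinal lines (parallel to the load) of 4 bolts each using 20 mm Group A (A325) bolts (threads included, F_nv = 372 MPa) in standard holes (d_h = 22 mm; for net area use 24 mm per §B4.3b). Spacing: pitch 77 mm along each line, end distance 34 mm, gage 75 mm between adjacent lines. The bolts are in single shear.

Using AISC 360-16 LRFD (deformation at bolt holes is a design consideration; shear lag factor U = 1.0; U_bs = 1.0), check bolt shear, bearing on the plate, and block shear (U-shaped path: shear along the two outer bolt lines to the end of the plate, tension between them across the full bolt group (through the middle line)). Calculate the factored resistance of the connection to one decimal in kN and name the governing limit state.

646.4 kN (block shear governs)

Bolt shear: A_b = π(20)²/4 = 314.16 mm². φR_n = 0.75 × 372 × 314.16 × 12 × 1 = 1051.8 kN.
Bearing (6 mm plate, F_u = 450 MPa): end bolts L_c = 34 − 22/2 = 23, R_n = min(1.2×23×6×450, 2.4×20×6×450) = 74.52 kN/bolt; interior L_c = 77 − 22 = 55, R_n = 129.6 kN/bolt. φR_n = 0.75 × (3×74.52 + 9×129.6) = 1042.5 kN.
Block shear: shear path 2×[34+3×77] = 2×265 mm, A_gv = 3180, A_nv = 2×(265 − 3.5×24)×6 = 2172 mm²; tension across gage: (150 − 2×24)×6 = 612 mm². R_n = min(0.6×450×2172, 0.6×345×3180) + 1.0×450×612 = min(586.44, 658.26) + 275.4 = 861.84 kN. φR_n = 0.75 × 861.84 = 646.4 kN.
Governing: min(1051.8, 1042.5, 646.4) = 646.4 kN → block shear.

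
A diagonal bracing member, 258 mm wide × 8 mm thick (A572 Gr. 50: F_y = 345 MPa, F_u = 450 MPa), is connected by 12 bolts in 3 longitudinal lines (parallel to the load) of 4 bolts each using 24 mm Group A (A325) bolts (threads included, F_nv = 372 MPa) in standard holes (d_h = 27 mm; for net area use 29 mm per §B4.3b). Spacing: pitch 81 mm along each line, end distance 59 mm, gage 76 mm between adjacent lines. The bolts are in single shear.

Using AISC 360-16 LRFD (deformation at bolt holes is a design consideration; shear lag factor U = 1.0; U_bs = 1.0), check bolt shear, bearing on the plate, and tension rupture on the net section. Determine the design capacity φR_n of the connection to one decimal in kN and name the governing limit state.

461.7 kN (net-section rupture governs)

Bolt shear: A_b = π(24)²/4 = 452.39 mm². φR_n = 0.75 × 372 × 452.39 × 12 × 1 = 1514.6 kN.
Bearing (8 mm plate, F_u = 450 MPa): end bolts L_c = 59 − 27/2 = 45.5, R_n = min(1.2×45.5×8×450, 2.4×24×8×450) = 196.56 kN/bolt; interior L_c = 81 − 27 = 54, R_n = 207.36 kN/bolt. φR_n = 0.75 × (3×196.56 + 9×207.36) = 1841.9 kN.
Tension rupture (net): A_n = (258 − 3×29)×8 = 1368 mm² (U = 1.0, A_e = A_n). φR_n = 0.75 × 450 × 1368 = 461.7 kN.
Governing: min(1514.6, 1841.9, 461.7) = 461.7 kN → net-section rupture.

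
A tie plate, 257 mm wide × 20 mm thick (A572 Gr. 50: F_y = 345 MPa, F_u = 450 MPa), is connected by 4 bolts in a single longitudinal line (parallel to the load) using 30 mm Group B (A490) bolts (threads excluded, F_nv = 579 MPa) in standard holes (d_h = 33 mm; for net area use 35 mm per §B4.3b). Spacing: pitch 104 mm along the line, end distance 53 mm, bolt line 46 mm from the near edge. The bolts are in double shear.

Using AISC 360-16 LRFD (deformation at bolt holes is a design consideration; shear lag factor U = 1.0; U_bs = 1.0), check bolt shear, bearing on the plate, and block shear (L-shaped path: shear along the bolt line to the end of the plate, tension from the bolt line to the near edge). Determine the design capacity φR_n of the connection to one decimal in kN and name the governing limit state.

1174.5 kN (block shear governs)

Bolt shear: A_b = π(30)²/4 = 706.86 mm². φR_n = 0.75 × 579 × 706.86 × 4 × 2 = 2455.6 kN.
Bearing (20 mm plate, F_u = 450 MPa): end bolts L_c = 53 − 33/2 = 36.5, R_n = min(1.2×36.5×20×450, 2.4×30×20×450) = 394.2 kN/bolt; interior L_c = 104 − 33 = 71, R_n = 648 kN/bolt. φR_n = 0.75 × (1×394.2 + 3×648) = 1753.7 kN.
Block shear: shear path 1×[53+3×104] = 1×365 mm, A_gv = 7300, A_nv = 1×(365 − 3.5×35)×20 = 4850 mm²; tension to near edge: (46 − 0.5×35)×20 = 570 mm². R_n = min(0.6×450×4850, 0.6×345×7300) + 1.0×450×570 = min(1309.5, 1511.1) + 256.5 = 1566 kN. φR_n = 0.75 × 1566 = 1174.5 kN.
Governing: min(2455.6, 1753.7, 1174.5) = 1174.5 kN → block shear.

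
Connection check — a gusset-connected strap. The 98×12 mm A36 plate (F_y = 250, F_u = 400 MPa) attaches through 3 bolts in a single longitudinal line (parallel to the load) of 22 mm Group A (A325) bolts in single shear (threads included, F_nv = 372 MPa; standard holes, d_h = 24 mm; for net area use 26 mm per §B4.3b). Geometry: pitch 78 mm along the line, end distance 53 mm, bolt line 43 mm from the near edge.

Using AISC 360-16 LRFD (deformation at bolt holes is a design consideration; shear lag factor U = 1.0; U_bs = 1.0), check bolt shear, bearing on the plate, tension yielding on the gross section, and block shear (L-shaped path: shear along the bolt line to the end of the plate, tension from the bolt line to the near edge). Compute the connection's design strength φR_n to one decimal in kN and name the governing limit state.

264.6 kN (gross-section yield governs)

Bolt shear: A_b = π(22)²/4 = 380.13 mm². φR_n = 0.75 × 372 × 380.13 × 3 × 1 = 318.2 kN.
Bearing (12 mm plate, F_u = 400 MPa): end bolts L_c = 53 − 24/2 = 41, R_n = min(1.2×41×12×400, 2.4×22×12×400) = 236.16 kN/bolt; interior L_c = 78 − 24 = 54, R_n = 253.44 kN/bolt. φR_n = 0.75 × (1×236.16 + 2×253.44) = 557.3 kN.
Tension yield (gross): A_g = 98×12 = 1176 mm². φR_n = 0.90 × 250 × 1176 = 264.6 kN.
Block shear: shear path 1×[53+2×78] = 1×209 mm, A_gv = 2508, A_nv = 1×(209 − 2.5×26)×12 = 1728 mm²; tension to near edge: (43 − 0.5×26)×12 = 360 mm². R_n = min(0.6×400×1728, 0.6×250×2508) + 1.0×400×360 = min(414.72, 376.2) + 144 = 520.2 kN. φR_n = 0.75 × 520.2 = 390.2 kN.
Governing: min(318.2, 557.3, 264.6, 390.2) = 264.6 kN → gross-section yield.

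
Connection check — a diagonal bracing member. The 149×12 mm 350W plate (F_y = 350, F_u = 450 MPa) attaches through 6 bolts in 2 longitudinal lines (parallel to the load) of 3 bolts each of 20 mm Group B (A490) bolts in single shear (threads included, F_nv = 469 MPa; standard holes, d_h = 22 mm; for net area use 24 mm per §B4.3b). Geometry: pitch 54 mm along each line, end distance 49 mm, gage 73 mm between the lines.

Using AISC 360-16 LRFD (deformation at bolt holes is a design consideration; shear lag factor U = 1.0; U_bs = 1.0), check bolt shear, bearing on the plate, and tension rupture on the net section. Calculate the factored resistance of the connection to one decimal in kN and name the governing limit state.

409.1 kN (net-section rupture governs)

Bolt shear: A_b = π(20)²/4 = 314.16 mm². φR_n = 0.75 × 469 × 314.16 × 6 × 1 = 663.0 kN.
Bearing (12 mm plate, F_u = 450 MPa): end bolts L_c = 49 − 22/2 = 38, R_n = min(1.2×38×12×450, 2.4×20×12×450) = 246.24 kN/bolt; interior L_c = 54 − 22 = 32, R_n = 207.36 kN/bolt. φR_n = 0.75 × (2×246.24 + 4×207.36) = 991.4 kN.
Tension rupture (net): A_n = (149 − 2×24)×12 = 1212 mm² (U = 1.0, A_e = A_n). φR_n = 0.75 × 450 × 1212 = 409.1 kN.
Governing: min(663.0, 991.4, 409.1) = 409.1 kN → net-section rupture.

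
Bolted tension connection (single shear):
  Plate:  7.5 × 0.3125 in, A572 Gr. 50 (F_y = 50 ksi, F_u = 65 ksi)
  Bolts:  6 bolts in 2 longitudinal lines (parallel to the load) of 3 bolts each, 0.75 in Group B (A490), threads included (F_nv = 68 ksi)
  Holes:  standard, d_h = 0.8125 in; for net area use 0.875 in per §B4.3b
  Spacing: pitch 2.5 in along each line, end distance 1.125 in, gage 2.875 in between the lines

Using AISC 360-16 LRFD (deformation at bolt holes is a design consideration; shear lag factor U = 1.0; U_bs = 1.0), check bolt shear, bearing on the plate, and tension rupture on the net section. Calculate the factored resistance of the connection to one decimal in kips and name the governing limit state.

87.6 kips (net-section rupture governs)

Bolt shear: A_b = π(0.75)²/4 = 0.44179 in². φR_n = 0.75 × 68 × 0.44179 × 6 × 1 = 135.2 kips.
Bearing (0.3125 in plate, F_u = 65 ksi): end bolts L_c = 1.125 − 0.8125/2 = 0.71875, R_n = min(1.2×0.71875×0.3125×65, 2.4×0.75×0.3125×65) = 17.52 kips/bolt; interior L_c = 2.5 − 0.8125 = 1.6875, R_n = 36.563 kips/bolt. φR_n = 0.75 × (2×17.52 + 4×36.563) = 136.0 kips.
Tension rupture (net): A_n = (7.5 − 2×0.875)×0.3125 = 1.7969 in² (U = 1.0, A_e = A_n). φR_n = 0.75 × 65 × 1.7969 = 87.6 kips.
Governing: min(135.2, 136.0, 87.6) = 87.6 kips → net-section rupture.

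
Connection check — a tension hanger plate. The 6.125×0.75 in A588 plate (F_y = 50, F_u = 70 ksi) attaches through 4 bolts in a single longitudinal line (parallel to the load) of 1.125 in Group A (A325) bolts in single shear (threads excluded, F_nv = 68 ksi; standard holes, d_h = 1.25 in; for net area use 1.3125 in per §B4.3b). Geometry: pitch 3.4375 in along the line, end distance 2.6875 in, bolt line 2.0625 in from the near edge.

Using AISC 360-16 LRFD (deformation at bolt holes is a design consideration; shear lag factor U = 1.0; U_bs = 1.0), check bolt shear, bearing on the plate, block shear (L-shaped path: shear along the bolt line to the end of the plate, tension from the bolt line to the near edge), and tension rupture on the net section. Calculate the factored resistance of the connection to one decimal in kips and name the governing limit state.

189.5 kips (net-section rupture governs)

Bolt shear: A_b = π(1.125)²/4 = 0.99402 in². φR_n = 0.75 × 68 × 0.99402 × 4 × 1 = 202.8 kips.
Bearing (0.75 in plate, F_u = 70 ksi): end bolts L_c = 2.6875 − 1.25/2 = 2.0625, R_n = min(1.2×2.0625×0.75×70, 2.4×1.125×0.75×70) = 129.94 kips/bolt; interior L_c = 3.4375 − 1.25 = 2.1875, R_n = 137.81 kips/bolt. φR_n = 0.75 × (1×129.94 + 3×137.81) = 407.5 kips.
Block shear: shear path 1×[2.6875+3×3.4375] = 1×13 in, A_gv = 9.75, A_nv = 1×(13 − 3.5×1.3125)×0.75 = 6.3047 in²; tension to near edge: (2.0625 − 0.5×1.3125)×0.75 = 1.0547 in². R_n = min(0.6×70×6.3047, 0.6×50×9.75) + 1.0×70×1.0547 = min(264.8, 292.5) + 73.829 = 338.63 kips. φR_n = 0.75 × 338.63 = 254.0 kips.
Tension rupture (net): A_n = (6.125 − 1×1.3125)×0.75 = 3.6094 in² (U = 1.0, A_e = A_n). φR_n = 0.75 × 70 × 3.6094 = 189.5 kips.
Governing: min(202.8, 407.5, 254.0, 189.5) = 189.5 kips → net-section rupture.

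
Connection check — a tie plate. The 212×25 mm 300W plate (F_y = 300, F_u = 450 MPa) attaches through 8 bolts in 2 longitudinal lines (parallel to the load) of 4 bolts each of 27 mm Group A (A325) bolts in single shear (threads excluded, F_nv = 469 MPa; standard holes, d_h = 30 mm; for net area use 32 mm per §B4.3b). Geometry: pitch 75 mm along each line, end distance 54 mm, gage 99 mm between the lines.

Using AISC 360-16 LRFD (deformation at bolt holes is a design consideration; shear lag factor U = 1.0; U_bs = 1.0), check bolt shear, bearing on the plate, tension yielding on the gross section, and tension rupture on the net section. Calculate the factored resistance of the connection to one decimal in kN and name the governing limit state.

1248.8 kN (net-section rupture governs)

Bolt shear: A_b = π(27)²/4 = 572.56 mm². φR_n = 0.75 × 469 × 572.56 × 8 × 1 = 1611.2 kN.
Bearing (25 mm plate, F_u = 450 MPa): end bolts L_c = 54 − 30/2 = 39, R_n = min(1.2×39×25×450, 2.4×27×25×450) = 526.5 kN/bolt; interior L_c = 75 − 30 = 45, R_n = 607.5 kN/bolt. φR_n = 0.75 × (2×526.5 + 6×607.5) = 3523.5 kN.
Tension yield (gross): A_g = 212×25 = 5300 mm². φR_n = 0.90 × 300 × 5300 = 1431.0 kN.
Tension rupture (net): A_n = (212 − 2×32)×25 = 3700 mm² (U = 1.0, A_e = A_n). φR_n = 0.75 × 450 × 3700 = 1248.8 kN.
Governing: min(1611.2, 3523.5, 1431.0, 1248.8) = 1248.8 kN → net-section rupture.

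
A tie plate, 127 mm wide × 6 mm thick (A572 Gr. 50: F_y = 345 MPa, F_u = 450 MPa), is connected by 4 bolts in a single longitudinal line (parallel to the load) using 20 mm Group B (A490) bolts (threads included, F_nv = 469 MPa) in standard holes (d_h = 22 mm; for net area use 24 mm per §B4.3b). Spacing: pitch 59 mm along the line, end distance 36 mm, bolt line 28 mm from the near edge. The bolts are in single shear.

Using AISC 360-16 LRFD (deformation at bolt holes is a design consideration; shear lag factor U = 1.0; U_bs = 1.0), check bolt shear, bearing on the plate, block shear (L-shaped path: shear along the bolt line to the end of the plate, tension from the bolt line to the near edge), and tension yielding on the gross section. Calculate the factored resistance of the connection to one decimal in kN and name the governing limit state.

189.1 kN (block shear governs)

Bolt shear: A_b = π(20)²/4 = 314.16 mm². φR_n = 0.75 × 469 × 314.16 × 4 × 1 = 442.0 kN.
Bearing (6 mm plate, F_u = 450 MPa): end bolts L_c = 36 − 22/2 = 25, R_n = min(1.2×25×6×450, 2.4×20×6×450) = 81 kN/bolt; interior L_c = 59 − 22 = 37, R_n = 119.88 kN/bolt. φR_n = 0.75 × (1×81 + 3×119.88) = 330.5 kN.
Block shear: shear path 1×[36+3×59] = 1×213 mm, A_gv = 1278, A_nv = 1×(213 − 3.5×24)×6 = 774 mm²; tension to near edge: (28 − 0.5×24)×6 = 96 mm². R_n = min(0.6×450×774, 0.6×345×1278) + 1.0×450×96 = min(208.98, 264.55) + 43.2 = 252.18 kN. φR_n = 0.75 × 252.18 = 189.1 kN.
Tension yield (gross): A_g = 127×6 = 762 mm². φR_n = 0.90 × 345 × 762 = 236.6 kN.
Governing: min(442.0, 330.5, 189.1, 236.6) = 189.1 kN → block shear.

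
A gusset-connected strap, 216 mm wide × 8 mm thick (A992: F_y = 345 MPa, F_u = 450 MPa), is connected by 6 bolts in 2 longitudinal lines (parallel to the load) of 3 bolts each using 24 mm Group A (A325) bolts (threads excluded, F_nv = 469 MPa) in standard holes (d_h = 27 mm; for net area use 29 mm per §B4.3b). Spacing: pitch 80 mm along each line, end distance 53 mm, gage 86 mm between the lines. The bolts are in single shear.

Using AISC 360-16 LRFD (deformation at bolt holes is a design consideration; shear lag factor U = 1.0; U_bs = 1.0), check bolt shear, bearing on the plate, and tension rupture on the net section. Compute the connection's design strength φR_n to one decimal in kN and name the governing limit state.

426.6 kN (net-section rupture governs)

Bolt shear: A_b = π(24)²/4 = 452.39 mm². φR_n = 0.75 × 469 × 452.39 × 6 × 1 = 954.8 kN.
Bearing (8 mm plate, F_u = 450 MPa): end bolts L_c = 53 − 27/2 = 39.5, R_n = min(1.2×39.5×8×450, 2.4×24×8×450) = 170.64 kN/bolt; interior L_c = 80 − 27 = 53, R_n = 207.36 kN/bolt. φR_n = 0.75 × (2×170.64 + 4×207.36) = 878.0 kN.
Tension rupture (net): A_n = (216 − 2×29)×8 = 1264 mm² (U = 1.0, A_e = A_n). φR_n = 0.75 × 450 × 1264 = 426.6 kN.
Governing: min(954.8, 878.0, 426.6) = 426.6 kN → net-section rupture.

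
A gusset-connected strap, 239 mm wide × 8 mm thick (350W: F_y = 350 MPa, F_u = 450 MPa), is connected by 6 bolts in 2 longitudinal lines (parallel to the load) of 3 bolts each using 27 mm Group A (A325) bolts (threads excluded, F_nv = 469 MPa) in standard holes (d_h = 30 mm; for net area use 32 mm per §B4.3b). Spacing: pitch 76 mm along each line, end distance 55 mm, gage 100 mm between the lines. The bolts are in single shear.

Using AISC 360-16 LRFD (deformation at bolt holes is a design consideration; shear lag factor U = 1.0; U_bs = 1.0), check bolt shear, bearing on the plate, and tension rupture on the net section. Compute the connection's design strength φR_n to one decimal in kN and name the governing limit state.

472.5 kN (net-section rupture governs)

Bolt shear: A_b = π(27)²/4 = 572.56 mm². φR_n = 0.75 × 469 × 572.56 × 6 × 1 = 1208.4 kN.
Bearing (8 mm plate, F_u = 450 MPa): end bolts L_c = 55 − 30/2 = 40, R_n = min(1.2×40×8×450, 2.4×27×8×450) = 172.8 kN/bolt; interior L_c = 76 − 30 = 46, R_n = 198.72 kN/bolt. φR_n = 0.75 × (2×172.8 + 4×198.72) = 855.4 kN.
Tension rupture (net): A_n = (239 − 2×32)×8 = 1400 mm² (U = 1.0, A_e = A_n). φR_n = 0.75 × 450 × 1400 = 472.5 kN.
Governing: min(1208.4, 855.4, 472.5) = 472.5 kN → net-section rupture.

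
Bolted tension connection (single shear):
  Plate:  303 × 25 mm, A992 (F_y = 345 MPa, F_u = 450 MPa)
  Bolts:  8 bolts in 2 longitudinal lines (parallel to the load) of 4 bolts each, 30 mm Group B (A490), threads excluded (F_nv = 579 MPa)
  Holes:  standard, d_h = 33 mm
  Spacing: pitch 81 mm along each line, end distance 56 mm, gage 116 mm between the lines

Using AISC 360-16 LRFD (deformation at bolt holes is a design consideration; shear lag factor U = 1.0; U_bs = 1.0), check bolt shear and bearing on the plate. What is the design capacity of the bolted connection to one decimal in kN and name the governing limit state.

2455.6 kN (bolt shear governs)

Bolt shear: A_b = π(30)²/4 = 706.86 mm². φR_n = 0.75 × 579 × 706.86 × 8 × 1 = 2455.6 kN.
Bearing (25 mm plate, F_u = 450 MPa): end bolts L_c = 56 − 33/2 = 39.5, R_n = min(1.2×39.5×25×450, 2.4×30×25×450) = 533.25 kN/bolt; interior L_c = 81 − 33 = 48, R_n = 648 kN/bolt. φR_n = 0.75 × (2×533.25 + 6×648) = 3715.9 kN.
Governing: min(2455.6, 3715.9) = 2455.6 kN → bolt shear.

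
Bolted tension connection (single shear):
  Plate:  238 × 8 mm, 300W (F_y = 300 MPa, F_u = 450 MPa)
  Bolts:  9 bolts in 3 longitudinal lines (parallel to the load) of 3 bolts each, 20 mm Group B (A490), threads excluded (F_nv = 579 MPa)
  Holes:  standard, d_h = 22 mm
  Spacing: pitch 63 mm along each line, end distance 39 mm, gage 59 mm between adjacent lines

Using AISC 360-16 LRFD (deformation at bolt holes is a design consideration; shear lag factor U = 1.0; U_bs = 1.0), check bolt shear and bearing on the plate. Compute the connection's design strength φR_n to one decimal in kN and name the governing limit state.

Bolt shear: A_b = π(20)²/4 = 314.16 mm². φR_n = 0.75 × 579 × 314.16 × 9 × 1 = 1227.8 kN.
Bearing (8 mm plate, F_u = 450 MPa): end bolts L_c = 39 − 22/2 = 28, R_n = min(1.2×28×8×450, 2.4×20×8×450) = 120.96 kN/bolt; interior L_c = 63 − 22 = 41, R_n = 172.8 kN/bolt. φR_n = 0.75 × (3×120.96 + 6×172.8) = 1049.8 kN.
Governing: min(1227.8, 1049.8) = 1049.8 kN → bearing.

1049.8 kN (bearing governs)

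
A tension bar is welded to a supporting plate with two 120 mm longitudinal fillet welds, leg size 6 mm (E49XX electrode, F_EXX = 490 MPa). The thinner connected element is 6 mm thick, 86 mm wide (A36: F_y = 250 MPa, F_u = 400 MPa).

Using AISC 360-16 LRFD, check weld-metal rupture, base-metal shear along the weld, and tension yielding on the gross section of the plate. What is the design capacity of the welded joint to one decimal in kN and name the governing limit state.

Weld metal: throat = 0.707×6 = 4.242 mm, L = 2×120 = 240 mm. φR_n = 0.75 × 0.6 × 490 × 4.242 × 240 = 224.5 kN.
Base metal shear (6 mm plate): yield φR_n = 1.0×0.6×250×6×240 = 216.0 kN; rupture φR_n = 0.75×0.6×400×6×240 = 259.2 kN; take 216.0 kN (yield).
Tension yield (gross): A_g = 86×6 = 516 mm². φR_n = 0.90 × 250 × 516 = 116.1 kN.
Governing: min(224.5, 216.0, 116.1) = 116.1 kN → gross-section yield.

116.1 kN (gross-section yield governs)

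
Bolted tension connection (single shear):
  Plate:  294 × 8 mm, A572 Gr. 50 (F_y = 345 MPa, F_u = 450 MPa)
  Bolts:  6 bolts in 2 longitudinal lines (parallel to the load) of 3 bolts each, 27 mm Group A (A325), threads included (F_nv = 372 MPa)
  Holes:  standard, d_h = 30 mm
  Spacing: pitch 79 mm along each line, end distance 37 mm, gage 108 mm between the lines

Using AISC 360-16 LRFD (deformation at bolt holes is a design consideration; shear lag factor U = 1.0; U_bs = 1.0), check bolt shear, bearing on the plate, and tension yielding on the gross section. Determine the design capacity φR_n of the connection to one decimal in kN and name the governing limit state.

730.3 kN (gross-section yield governs)

Bolt shear: A_b = π(27)²/4 = 572.56 mm². φR_n = 0.75 × 372 × 572.56 × 6 × 1 = 958.5 kN.
Bearing (8 mm plate, F_u = 450 MPa): end bolts L_c = 37 − 30/2 = 22, R_n = min(1.2×22×8×450, 2.4×27×8×450) = 95.04 kN/bolt; interior L_c = 79 − 30 = 49, R_n = 211.68 kN/bolt. φR_n = 0.75 × (2×95.04 + 4×211.68) = 777.6 kN.
Tension yield (gross): A_g = 294×8 = 2352 mm². φR_n = 0.90 × 345 × 2352 = 730.3 kN.
Governing: min(958.5, 777.6, 730.3) = 730.3 kN → gross-section yield.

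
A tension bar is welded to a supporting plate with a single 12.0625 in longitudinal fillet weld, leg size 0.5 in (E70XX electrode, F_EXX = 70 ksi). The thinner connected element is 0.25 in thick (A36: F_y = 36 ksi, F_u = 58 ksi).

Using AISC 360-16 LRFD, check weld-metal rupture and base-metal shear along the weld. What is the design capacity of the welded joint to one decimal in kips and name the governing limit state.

65.1 kips (base-metal shear governs)

Weld metal: throat = 0.707×0.5 = 0.3535 in, L = 12.0625 in. φR_n = 0.75 × 0.6 × 70 × 0.3535 × 12.0625 = 134.3 kips.
Base metal shear (0.25 in plate): yield φR_n = 1.0×0.6×36×0.25×12.0625 = 65.1 kips; rupture φR_n = 0.75×0.6×58×0.25×12.0625 = 78.7 kips; take 65.1 kips (yield).
Governing: min(134.3, 65.1) = 65.1 kips → base-metal shear.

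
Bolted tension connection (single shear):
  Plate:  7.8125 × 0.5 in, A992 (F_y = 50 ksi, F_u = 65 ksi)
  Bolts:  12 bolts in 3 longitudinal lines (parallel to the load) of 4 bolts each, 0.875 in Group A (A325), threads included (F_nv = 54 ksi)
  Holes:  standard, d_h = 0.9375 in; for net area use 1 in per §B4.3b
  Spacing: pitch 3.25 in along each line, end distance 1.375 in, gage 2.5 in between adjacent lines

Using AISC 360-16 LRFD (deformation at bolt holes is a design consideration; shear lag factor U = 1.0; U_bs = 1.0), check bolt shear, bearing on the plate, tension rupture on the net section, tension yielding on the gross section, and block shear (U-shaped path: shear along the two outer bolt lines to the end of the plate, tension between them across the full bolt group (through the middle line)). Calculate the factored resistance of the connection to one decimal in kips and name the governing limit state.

Bolt shear: A_b = π(0.875)²/4 = 0.60132 in². φR_n = 0.75 × 54 × 0.60132 × 12 × 1 = 292.2 kips.
Bearing (0.5 in plate, F_u = 65 ksi): end bolts L_c = 1.375 − 0.9375/2 = 0.90625, R_n = min(1.2×0.90625×0.5×65, 2.4×0.875×0.5×65) = 35.344 kips/bolt; interior L_c = 3.25 − 0.9375 = 2.3125, R_n = 68.25 kips/bolt. φR_n = 0.75 × (3×35.344 + 9×68.25) = 540.2 kips.
Tension rupture (net): A_n = (7.8125 − 3×1)×0.5 = 2.4063 in² (U = 1.0, A_e = A_n). φR_n = 0.75 × 65 × 2.4063 = 117.3 kips.
Tension yield (gross): A_g = 7.8125×0.5 = 3.9063 in². φR_n = 0.90 × 50 × 3.9063 = 175.8 kips.
Block shear: shear path 2×[1.375+3×3.25] = 2×11.125 in, A_gv = 11.125, A_nv = 2×(11.125 − 3.5×1)×0.5 = 7.625 in²; tension across gage: (5 − 2×1)×0.5 = 1.5 in². R_n = min(0.6×65×7.625, 0.6×50×11.125) + 1.0×65×1.5 = min(297.38, 333.75) + 97.5 = 394.88 kips. φR_n = 0.75 × 394.88 = 296.2 kips.
Governing: min(292.2, 540.2, 117.3, 175.8, 296.2) = 117.3 kips → net-section rupture.

117.3 kips (net-section rupture governs)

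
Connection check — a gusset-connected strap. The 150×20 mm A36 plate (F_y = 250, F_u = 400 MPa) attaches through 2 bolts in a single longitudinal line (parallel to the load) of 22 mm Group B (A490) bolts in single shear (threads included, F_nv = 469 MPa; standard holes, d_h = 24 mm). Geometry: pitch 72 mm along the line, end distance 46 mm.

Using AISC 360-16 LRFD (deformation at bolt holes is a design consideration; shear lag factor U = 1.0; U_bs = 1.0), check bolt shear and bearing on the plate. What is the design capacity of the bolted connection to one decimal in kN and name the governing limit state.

Bolt shear: A_b = π(22)²/4 = 380.13 mm². φR_n = 0.75 × 469 × 380.13 × 2 × 1 = 267.4 kN.
Bearing (20 mm plate, F_u = 400 MPa): end bolts L_c = 46 − 24/2 = 34, R_n = min(1.2×34×20×400, 2.4×22×20×400) = 326.4 kN/bolt; interior L_c = 72 − 24 = 48, R_n = 422.4 kN/bolt. φR_n = 0.75 × (1×326.4 + 1×422.4) = 561.6 kN.
Governing: min(267.4, 561.6) = 267.4 kN → bolt shear.

267.4 kN (bolt shear governs)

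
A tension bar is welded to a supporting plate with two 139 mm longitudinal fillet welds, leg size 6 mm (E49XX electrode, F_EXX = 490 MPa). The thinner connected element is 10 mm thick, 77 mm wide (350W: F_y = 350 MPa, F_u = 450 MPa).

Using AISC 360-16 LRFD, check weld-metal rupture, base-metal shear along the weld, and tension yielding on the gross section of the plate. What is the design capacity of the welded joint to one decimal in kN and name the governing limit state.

Weld metal: throat = 0.707×6 = 4.242 mm, L = 2×139 = 278 mm. φR_n = 0.75 × 0.6 × 490 × 4.242 × 278 = 260.0 kN.
Base metal shear (10 mm plate): yield φR_n = 1.0×0.6×350×10×278 = 583.8 kN; rupture φR_n = 0.75×0.6×450×10×278 = 563.0 kN; take 563.0 kN (rupture).
Tension yield (gross): A_g = 77×10 = 770 mm². φR_n = 0.90 × 350 × 770 = 242.6 kN.
Governing: min(260.0, 563.0, 242.6) = 242.6 kN → gross-section yield.

242.6 kN (gross-section yield governs)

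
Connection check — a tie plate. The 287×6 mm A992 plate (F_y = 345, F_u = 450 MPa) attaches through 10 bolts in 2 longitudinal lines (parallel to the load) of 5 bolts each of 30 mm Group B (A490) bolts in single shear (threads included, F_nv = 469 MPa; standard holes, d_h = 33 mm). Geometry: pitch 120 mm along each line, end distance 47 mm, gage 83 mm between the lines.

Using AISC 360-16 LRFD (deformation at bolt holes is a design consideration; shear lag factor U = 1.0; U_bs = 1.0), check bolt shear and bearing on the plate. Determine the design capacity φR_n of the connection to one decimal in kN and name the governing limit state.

Bolt shear: A_b = π(30)²/4 = 706.86 mm². φR_n = 0.75 × 469 × 706.86 × 10 × 1 = 2486.4 kN.
Bearing (6 mm plate, F_u = 450 MPa): end bolts L_c = 47 − 33/2 = 30.5, R_n = min(1.2×30.5×6×450, 2.4×30×6×450) = 98.82 kN/bolt; interior L_c = 120 − 33 = 87, R_n = 194.4 kN/bolt. φR_n = 0.75 × (2×98.82 + 8×194.4) = 1314.6 kN.
Governing: min(2486.4, 1314.6) = 1314.6 kN → bearing.

1314.6 kN (bearing governs)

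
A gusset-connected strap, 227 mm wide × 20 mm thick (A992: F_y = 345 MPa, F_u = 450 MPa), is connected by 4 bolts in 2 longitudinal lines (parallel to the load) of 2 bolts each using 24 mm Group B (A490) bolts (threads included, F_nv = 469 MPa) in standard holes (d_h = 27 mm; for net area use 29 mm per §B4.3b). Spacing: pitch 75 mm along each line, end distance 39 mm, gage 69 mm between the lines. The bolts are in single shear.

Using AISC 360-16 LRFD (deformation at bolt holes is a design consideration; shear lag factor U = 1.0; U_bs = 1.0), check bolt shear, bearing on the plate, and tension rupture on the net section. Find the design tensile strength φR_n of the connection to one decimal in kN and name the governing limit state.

636.5 kN (bolt shear governs)

Bolt shear: A_b = π(24)²/4 = 452.39 mm². φR_n = 0.75 × 469 × 452.39 × 4 × 1 = 636.5 kN.
Bearing (20 mm plate, F_u = 450 MPa): end bolts L_c = 39 − 27/2 = 25.5, R_n = min(1.2×25.5×20×450, 2.4×24×20×450) = 275.4 kN/bolt; interior L_c = 75 − 27 = 48, R_n = 518.4 kN/bolt. φR_n = 0.75 × (2×275.4 + 2×518.4) = 1190.7 kN.
Tension rupture (net): A_n = (227 − 2×29)×20 = 3380 mm² (U = 1.0, A_e = A_n). φR_n = 0.75 × 450 × 3380 = 1140.8 kN.
Governing: min(636.5, 1190.7, 1140.8) = 636.5 kN → bolt shear.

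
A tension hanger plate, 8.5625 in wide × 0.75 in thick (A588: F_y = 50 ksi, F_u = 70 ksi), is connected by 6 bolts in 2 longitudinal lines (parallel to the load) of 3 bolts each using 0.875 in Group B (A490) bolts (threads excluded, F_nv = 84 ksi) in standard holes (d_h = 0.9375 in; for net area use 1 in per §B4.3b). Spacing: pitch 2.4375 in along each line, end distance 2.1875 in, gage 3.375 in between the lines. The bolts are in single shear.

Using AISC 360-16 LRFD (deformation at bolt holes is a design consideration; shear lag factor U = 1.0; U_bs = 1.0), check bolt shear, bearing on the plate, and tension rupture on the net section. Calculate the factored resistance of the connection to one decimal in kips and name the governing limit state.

Bolt shear: A_b = π(0.875)²/4 = 0.60132 in². φR_n = 0.75 × 84 × 0.60132 × 6 × 1 = 227.3 kips.
Bearing (0.75 in plate, F_u = 70 ksi): end bolts L_c = 2.1875 − 0.9375/2 = 1.71875, R_n = min(1.2×1.71875×0.75×70, 2.4×0.875×0.75×70) = 108.28 kips/bolt; interior L_c = 2.4375 − 0.9375 = 1.5, R_n = 94.5 kips/bolt. φR_n = 0.75 × (2×108.28 + 4×94.5) = 445.9 kips.
Tension rupture (net): A_n = (8.5625 − 2×1)×0.75 = 4.9219 in² (U = 1.0, A_e = A_n). φR_n = 0.75 × 70 × 4.9219 = 258.4 kips.
Governing: min(227.3, 445.9, 258.4) = 227.3 kips → bolt shear.

227.3 kips (bolt shear governs)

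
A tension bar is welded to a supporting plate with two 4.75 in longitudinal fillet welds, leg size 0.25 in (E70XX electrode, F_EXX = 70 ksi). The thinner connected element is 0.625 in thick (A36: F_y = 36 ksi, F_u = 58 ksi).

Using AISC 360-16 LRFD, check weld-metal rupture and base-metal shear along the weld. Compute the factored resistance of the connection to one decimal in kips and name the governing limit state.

52.9 kips (weld metal governs)

Weld metal: throat = 0.707×0.25 = 0.17675 in, L = 2×4.75 = 9.5 in. φR_n = 0.75 × 0.6 × 70 × 0.17675 × 9.5 = 52.9 kips.
Base metal shear (0.625 in plate): yield φR_n = 1.0×0.6×36×0.625×9.5 = 128.3 kips; rupture φR_n = 0.75×0.6×58×0.625×9.5 = 155.0 kips; take 128.3 kips (yield).
Governing: min(52.9, 128.3) = 52.9 kips → weld metal.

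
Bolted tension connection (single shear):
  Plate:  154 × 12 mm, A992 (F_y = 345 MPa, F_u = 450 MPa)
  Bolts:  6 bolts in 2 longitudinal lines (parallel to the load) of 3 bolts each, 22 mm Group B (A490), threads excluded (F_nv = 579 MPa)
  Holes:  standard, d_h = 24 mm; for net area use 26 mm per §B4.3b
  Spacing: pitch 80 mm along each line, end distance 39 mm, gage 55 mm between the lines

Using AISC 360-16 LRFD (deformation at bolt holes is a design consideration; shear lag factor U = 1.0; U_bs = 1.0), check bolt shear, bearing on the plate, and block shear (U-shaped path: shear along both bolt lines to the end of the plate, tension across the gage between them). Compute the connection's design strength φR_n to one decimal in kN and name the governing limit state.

768.7 kN (block shear governs)

Bolt shear: A_b = π(22)²/4 = 380.13 mm². φR_n = 0.75 × 579 × 380.13 × 6 × 1 = 990.4 kN.
Bearing (12 mm plate, F_u = 450 MPa): end bolts L_c = 39 − 24/2 = 27, R_n = min(1.2×27×12×450, 2.4×22×12×450) = 174.96 kN/bolt; interior L_c = 80 − 24 = 56, R_n = 285.12 kN/bolt. φR_n = 0.75 × (2×174.96 + 4×285.12) = 1117.8 kN.
Block shear: shear path 2×[39+2×80] = 2×199 mm, A_gv = 4776, A_nv = 2×(199 − 2.5×26)×12 = 3216 mm²; tension across gage: (55 − 1×26)×12 = 348 mm². R_n = min(0.6×450×3216, 0.6×345×4776) + 1.0×450×348 = min(868.32, 988.63) + 156.6 = 1024.9 kN. φR_n = 0.75 × 1024.9 = 768.7 kN.
Governing: min(990.4, 1117.8, 768.7) = 768.7 kN → block shear.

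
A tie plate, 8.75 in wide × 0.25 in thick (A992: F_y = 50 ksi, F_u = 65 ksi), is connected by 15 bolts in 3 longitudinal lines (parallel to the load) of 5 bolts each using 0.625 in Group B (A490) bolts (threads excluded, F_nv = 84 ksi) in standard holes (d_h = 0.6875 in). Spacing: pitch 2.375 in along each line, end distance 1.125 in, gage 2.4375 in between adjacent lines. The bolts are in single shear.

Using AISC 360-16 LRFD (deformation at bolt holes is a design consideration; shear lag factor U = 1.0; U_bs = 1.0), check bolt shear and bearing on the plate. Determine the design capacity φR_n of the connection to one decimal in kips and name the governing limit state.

Bolt shear: A_b = π(0.625)²/4 = 0.3068 in². φR_n = 0.75 × 84 × 0.3068 × 15 × 1 = 289.9 kips.
Bearing (0.25 in plate, F_u = 65 ksi): end bolts L_c = 1.125 − 0.6875/2 = 0.78125, R_n = min(1.2×0.78125×0.25×65, 2.4×0.625×0.25×65) = 15.234 kips/bolt; interior L_c = 2.375 − 0.6875 = 1.6875, R_n = 24.375 kips/bolt. φR_n = 0.75 × (3×15.234 + 12×24.375) = 253.7 kips.
Governing: min(289.9, 253.7) = 253.7 kips → bearing.

253.7 kips (bearing governs)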